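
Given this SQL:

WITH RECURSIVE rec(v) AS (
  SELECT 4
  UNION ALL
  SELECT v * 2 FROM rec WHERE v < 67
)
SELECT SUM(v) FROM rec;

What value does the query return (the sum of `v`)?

252

Base: v=4.
Iteration 1: 4 < 67 holds -> v = 4 * 2 = 8.
Iteration 2: 8 < 67 holds -> v = 8 * 2 = 16.
Iteration 3: 16 < 67 holds -> v = 16 * 2 = 32.
Iteration 4: 32 < 67 holds -> v = 32 * 2 = 64.
Iteration 5: 64 < 67 holds -> v = 64 * 2 = 128.
Iteration 6: 128 < 67 fails; recursion stops.
SUM(v) = 4 + 8 + 16 + 32 + 64 + 128 = 252.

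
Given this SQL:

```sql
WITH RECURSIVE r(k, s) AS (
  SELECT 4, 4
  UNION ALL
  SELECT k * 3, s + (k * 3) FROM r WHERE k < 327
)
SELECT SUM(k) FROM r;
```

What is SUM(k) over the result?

Base: k=4, s=4.
Iteration 1: 4 < 327 holds -> k = 4 * 3 = 12, s = 4 + 12 = 16.
Iteration 2: 12 < 327 holds -> k = 12 * 3 = 36, s = 16 + 36 = 52.
Iteration 3: 36 < 327 holds -> k = 36 * 3 = 108, s = 52 + 108 = 160.
Iteration 4: 108 < 327 holds -> k = 108 * 3 = 324, s = 160 + 324 = 484.
Iteration 5: 324 < 327 holds -> k = 324 * 3 = 972, s = 484 + 972 = 1456.
Iteration 6: 972 < 327 fails; recursion stops.
SUM(k) = 4 + 12 + 36 + 108 + 324 + 972 = 1456.

1456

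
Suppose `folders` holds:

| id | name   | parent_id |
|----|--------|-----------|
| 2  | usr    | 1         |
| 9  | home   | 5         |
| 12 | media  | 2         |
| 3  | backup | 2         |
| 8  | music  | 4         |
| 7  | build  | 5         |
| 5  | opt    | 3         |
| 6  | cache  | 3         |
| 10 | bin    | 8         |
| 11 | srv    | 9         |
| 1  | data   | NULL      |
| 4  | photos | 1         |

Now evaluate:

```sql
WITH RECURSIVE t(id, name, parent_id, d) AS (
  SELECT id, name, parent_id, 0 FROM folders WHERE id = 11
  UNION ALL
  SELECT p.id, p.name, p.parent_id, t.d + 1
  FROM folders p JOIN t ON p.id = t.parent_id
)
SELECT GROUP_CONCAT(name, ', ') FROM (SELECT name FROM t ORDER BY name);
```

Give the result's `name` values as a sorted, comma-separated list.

backup, data, home, opt, srv, usr

Base: id=11 (srv), parent_id=9, d 0.
Iteration 1: join on id=9 -> home (id 9, parent_id=5, d 1).
Iteration 2: join on id=5 -> opt (id 5, parent_id=3, d 2).
Iteration 3: join on id=3 -> backup (id 3, parent_id=2, d 3).
Iteration 4: join on id=2 -> usr (id 2, parent_id=1, d 4).
Iteration 5: join on id=1 -> data (id 1, parent_id=NULL, d 5).
Iteration 6: parent_id is NULL; no match; recursion stops.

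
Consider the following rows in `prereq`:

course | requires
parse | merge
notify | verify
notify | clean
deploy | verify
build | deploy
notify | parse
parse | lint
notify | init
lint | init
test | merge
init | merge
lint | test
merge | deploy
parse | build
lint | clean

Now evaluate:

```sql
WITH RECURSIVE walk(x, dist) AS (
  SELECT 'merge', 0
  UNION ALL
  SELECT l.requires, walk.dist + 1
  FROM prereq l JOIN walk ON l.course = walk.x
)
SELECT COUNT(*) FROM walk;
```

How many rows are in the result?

Base: (merge, dist=0).
Iteration 1: edges from {merge} -> (deploy, dist=1).
Iteration 2: edges from {deploy} -> (verify, dist=2).
Iteration 3: no outgoing edges from {verify}; recursion stops.
Total rows emitted: 3.

3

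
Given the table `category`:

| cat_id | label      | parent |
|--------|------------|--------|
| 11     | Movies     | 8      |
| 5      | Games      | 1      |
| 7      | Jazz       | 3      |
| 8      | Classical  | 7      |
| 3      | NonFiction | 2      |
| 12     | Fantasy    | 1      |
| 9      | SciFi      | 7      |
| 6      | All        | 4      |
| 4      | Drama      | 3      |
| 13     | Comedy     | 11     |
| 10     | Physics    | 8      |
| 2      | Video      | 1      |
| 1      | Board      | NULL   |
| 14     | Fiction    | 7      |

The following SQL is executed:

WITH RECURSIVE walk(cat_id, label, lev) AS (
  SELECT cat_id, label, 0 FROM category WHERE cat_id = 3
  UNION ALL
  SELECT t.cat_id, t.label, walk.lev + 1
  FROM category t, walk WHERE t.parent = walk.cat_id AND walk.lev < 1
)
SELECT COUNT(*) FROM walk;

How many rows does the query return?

3

Base: cat_id=3 (NonFiction) at lev 0.
Iteration 1: rows with parent in {3} -> Drama (id 4, lev 1), Jazz (id 7, lev 1).
Iteration 2: lev < 1 fails for all current rows; recursion stops.
Total rows emitted: 3.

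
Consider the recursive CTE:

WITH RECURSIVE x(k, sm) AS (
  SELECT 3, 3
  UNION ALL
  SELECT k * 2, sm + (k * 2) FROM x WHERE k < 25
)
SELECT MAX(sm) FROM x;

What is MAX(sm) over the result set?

93

Base: k=3, sm=3.
Iteration 1: 3 < 25 holds -> k = 3 * 2 = 6, sm = 3 + 6 = 9.
Iteration 2: 6 < 25 holds -> k = 6 * 2 = 12, sm = 9 + 12 = 21.
Iteration 3: 12 < 25 holds -> k = 12 * 2 = 24, sm = 21 + 24 = 45.
Iteration 4: 24 < 25 holds -> k = 24 * 2 = 48, sm = 45 + 48 = 93.
Iteration 5: 48 < 25 fails; recursion stops.
sm values: 3, 9, 21, 45, 93; the maximum is 93.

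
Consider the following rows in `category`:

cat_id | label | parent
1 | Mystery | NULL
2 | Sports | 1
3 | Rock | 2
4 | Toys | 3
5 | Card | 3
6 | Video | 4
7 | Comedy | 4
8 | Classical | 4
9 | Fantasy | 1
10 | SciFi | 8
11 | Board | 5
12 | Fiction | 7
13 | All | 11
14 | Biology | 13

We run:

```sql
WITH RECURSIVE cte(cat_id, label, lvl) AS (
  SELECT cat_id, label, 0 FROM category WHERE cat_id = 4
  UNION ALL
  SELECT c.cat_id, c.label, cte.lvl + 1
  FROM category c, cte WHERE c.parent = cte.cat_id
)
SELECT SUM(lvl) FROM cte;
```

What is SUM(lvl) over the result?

Base: cat_id=4 (Toys) at lvl 0.
Iteration 1: rows with parent in {4} -> Video (id 6, lvl 1), Comedy (id 7, lvl 1), Classical (id 8, lvl 1).
Iteration 2: rows with parent in {6,7,8} -> SciFi (id 10, lvl 2), Fiction (id 12, lvl 2).
Iteration 3: no rows with parent in {10,12}; recursion stops.
SUM(lvl) = 0 + 1 + 1 + 1 + 2 + 2 = 7.

7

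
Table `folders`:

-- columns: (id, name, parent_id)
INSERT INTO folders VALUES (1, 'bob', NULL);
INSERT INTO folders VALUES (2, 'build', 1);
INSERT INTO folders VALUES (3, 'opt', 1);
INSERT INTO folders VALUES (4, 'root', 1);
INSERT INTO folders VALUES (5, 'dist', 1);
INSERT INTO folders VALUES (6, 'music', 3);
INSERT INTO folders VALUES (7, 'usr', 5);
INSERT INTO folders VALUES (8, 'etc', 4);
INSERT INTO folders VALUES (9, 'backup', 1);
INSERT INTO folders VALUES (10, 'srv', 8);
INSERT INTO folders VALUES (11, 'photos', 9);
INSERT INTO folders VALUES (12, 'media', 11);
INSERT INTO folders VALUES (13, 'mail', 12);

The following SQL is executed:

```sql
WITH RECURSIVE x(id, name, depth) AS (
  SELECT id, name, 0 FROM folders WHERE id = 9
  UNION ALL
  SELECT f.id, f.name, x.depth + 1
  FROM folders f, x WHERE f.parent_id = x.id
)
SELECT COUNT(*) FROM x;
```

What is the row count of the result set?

4

Base: id=9 (backup) at depth 0.
Iteration 1: rows with parent_id in {9} -> photos (id 11, depth 1).
Iteration 2: rows with parent_id in {11} -> media (id 12, depth 2).
Iteration 3: rows with parent_id in {12} -> mail (id 13, depth 3).
Iteration 4: no rows with parent_id in {13}; recursion stops.
Total rows emitted: 4.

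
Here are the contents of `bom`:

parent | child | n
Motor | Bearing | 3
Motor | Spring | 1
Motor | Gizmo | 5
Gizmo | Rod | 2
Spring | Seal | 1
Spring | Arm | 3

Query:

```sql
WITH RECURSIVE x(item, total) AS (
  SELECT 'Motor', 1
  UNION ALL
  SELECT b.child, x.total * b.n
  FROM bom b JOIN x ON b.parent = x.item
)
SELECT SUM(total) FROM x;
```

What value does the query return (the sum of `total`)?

Base: (Motor, total=1).
Iteration 1: components of {Motor} -> Bearing = 1*3 = 3, Gizmo = 1*5 = 5, Spring = 1*1 = 1.
Iteration 2: components of {Bearing,Gizmo,Spring} -> Arm = 1*3 = 3, Rod = 5*2 = 10, Seal = 1*1 = 1.
Iteration 3: no further components; recursion stops.
SUM(total) = 1 + 3 + 1 + 5 + 1 + 3 + 10 = 24.

24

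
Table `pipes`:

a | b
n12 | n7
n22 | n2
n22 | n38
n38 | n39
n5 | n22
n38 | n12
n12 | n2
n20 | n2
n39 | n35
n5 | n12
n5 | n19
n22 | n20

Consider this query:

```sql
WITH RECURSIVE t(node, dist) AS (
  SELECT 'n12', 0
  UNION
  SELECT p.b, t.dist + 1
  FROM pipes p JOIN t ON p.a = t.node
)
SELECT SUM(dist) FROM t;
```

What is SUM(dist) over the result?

2

Base: (n12, dist=0).
Iteration 1: edges from {n12} -> (n2, dist=1), (n7, dist=1).
Iteration 2: no outgoing edges from {n2,n7}; recursion stops.
SUM(dist) = 0 + 1 + 1 = 2.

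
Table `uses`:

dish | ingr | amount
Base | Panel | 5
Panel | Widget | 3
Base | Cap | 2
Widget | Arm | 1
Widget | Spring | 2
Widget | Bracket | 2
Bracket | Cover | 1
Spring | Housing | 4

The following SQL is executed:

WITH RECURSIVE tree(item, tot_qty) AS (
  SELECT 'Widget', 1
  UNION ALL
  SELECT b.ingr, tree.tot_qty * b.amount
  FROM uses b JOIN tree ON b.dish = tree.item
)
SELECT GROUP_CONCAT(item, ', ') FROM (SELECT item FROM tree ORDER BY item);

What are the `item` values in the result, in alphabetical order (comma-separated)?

Base: (Widget, tot_qty=1).
Iteration 1: components of {Widget} -> Arm = 1*1 = 1, Bracket = 1*2 = 2, Spring = 1*2 = 2.
Iteration 2: components of {Arm,Bracket,Spring} -> Cover = 2*1 = 2, Housing = 2*4 = 8.
Iteration 3: no further components; recursion stops.

Arm, Bracket, Cover, Housing, Spring, Widget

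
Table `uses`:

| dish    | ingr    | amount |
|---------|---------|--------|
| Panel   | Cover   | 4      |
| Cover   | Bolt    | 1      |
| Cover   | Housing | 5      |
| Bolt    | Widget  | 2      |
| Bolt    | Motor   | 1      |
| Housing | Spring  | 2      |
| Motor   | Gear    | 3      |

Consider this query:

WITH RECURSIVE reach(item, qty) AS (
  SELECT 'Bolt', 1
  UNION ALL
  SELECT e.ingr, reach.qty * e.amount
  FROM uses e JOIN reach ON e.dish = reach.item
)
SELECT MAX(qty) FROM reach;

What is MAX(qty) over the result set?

3

Base: (Bolt, qty=1).
Iteration 1: components of {Bolt} -> Motor = 1*1 = 1, Widget = 1*2 = 2.
Iteration 2: components of {Motor,Widget} -> Gear = 1*3 = 3.
Iteration 3: no further components; recursion stops.
qty values: 1, 2, 1, 3; the maximum is 3.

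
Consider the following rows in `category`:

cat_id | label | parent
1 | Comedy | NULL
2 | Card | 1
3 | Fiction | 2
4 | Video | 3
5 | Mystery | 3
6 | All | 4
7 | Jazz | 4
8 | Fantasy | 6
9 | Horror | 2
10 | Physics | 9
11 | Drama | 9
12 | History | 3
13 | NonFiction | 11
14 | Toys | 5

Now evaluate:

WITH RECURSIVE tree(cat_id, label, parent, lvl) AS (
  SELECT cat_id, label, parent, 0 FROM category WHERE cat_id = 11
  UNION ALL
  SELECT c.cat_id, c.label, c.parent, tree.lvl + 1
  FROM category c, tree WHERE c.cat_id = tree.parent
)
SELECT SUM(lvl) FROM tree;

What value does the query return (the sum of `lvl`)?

6

Base: cat_id=11 (Drama), parent=9, lvl 0.
Iteration 1: join on cat_id=9 -> Horror (id 9, parent=2, lvl 1).
Iteration 2: join on cat_id=2 -> Card (id 2, parent=1, lvl 2).
Iteration 3: join on cat_id=1 -> Comedy (id 1, parent=NULL, lvl 3).
Iteration 4: parent is NULL; no match; recursion stops.
SUM(lvl) = 0 + 1 + 2 + 3 = 6.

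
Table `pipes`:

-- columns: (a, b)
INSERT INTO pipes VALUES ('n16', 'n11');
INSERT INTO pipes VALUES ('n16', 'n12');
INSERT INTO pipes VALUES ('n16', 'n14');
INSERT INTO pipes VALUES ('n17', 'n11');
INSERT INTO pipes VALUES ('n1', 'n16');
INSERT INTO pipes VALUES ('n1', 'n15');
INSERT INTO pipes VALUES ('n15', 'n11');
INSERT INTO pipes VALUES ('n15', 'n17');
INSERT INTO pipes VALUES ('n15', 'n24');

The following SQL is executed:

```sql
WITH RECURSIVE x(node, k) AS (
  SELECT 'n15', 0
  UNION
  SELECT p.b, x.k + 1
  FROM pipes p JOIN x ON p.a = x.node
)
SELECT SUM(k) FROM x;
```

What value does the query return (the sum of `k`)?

Base: (n15, k=0).
Iteration 1: edges from {n15} -> (n11, k=1), (n17, k=1), (n24, k=1).
Iteration 2: edges from {n11,n17,n24} -> (n11, k=2).
Iteration 3: no outgoing edges from {n11}; recursion stops.
SUM(k) = 0 + 1 + 1 + 1 + 2 = 5.

5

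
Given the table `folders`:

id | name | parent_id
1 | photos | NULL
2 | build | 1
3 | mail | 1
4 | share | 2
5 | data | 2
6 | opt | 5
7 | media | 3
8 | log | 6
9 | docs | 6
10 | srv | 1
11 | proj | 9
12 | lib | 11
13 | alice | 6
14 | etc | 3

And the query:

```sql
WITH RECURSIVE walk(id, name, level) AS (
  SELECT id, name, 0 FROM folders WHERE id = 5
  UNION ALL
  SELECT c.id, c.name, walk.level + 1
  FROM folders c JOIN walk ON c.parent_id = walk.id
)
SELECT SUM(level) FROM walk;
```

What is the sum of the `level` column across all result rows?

Base: id=5 (data) at level 0.
Iteration 1: rows with parent_id in {5} -> opt (id 6, level 1).
Iteration 2: rows with parent_id in {6} -> log (id 8, level 2), docs (id 9, level 2), alice (id 13, level 2).
Iteration 3: rows with parent_id in {8,9,13} -> proj (id 11, level 3).
Iteration 4: rows with parent_id in {11} -> lib (id 12, level 4).
Iteration 5: no rows with parent_id in {12}; recursion stops.
SUM(level) = 0 + 1 + 2 + 2 + 2 + 3 + 4 = 14.

14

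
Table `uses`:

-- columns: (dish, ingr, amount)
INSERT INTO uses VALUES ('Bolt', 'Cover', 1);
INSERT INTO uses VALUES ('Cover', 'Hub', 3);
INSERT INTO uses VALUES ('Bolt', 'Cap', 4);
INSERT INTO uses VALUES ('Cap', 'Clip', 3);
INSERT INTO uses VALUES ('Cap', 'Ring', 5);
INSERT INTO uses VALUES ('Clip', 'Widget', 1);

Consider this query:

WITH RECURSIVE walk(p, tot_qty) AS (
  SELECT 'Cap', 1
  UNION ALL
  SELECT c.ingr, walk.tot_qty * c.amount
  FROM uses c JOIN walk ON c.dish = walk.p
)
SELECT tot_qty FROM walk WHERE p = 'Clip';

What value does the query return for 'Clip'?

Base: (Cap, tot_qty=1).
Iteration 1: components of {Cap} -> Clip = 1*3 = 3, Ring = 1*5 = 5.
Iteration 2: components of {Clip,Ring} -> Widget = 3*1 = 3.
Iteration 3: no further components; recursion stops.

3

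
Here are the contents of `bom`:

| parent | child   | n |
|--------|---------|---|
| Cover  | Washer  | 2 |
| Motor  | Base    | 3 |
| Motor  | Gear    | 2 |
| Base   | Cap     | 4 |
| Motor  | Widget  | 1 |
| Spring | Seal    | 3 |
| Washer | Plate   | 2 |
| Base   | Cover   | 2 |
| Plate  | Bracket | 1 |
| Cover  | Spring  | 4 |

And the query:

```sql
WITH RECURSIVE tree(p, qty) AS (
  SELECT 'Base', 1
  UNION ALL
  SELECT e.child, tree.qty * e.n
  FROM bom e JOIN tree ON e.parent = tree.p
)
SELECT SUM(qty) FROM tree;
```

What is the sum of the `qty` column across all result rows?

59

Base: (Base, qty=1).
Iteration 1: components of {Base} -> Cap = 1*4 = 4, Cover = 1*2 = 2.
Iteration 2: components of {Cap,Cover} -> Spring = 2*4 = 8, Washer = 2*2 = 4.
Iteration 3: components of {Spring,Washer} -> Plate = 4*2 = 8, Seal = 8*3 = 24.
Iteration 4: components of {Plate,Seal} -> Bracket = 8*1 = 8.
Iteration 5: no further components; recursion stops.
SUM(qty) = 1 + 2 + 4 + 4 + 8 + 8 + 24 + 8 = 59.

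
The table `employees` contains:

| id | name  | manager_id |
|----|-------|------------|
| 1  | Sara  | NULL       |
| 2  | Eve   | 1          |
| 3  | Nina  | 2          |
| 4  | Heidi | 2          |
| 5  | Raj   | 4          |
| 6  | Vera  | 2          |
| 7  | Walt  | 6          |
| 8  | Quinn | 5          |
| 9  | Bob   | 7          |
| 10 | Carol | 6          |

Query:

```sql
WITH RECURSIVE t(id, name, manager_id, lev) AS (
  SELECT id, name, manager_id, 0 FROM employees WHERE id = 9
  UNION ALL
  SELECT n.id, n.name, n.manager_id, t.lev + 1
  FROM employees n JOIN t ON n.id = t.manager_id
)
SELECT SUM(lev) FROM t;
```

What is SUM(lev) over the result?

Base: id=9 (Bob), manager_id=7, lev 0.
Iteration 1: join on id=7 -> Walt (id 7, manager_id=6, lev 1).
Iteration 2: join on id=6 -> Vera (id 6, manager_id=2, lev 2).
Iteration 3: join on id=2 -> Eve (id 2, manager_id=1, lev 3).
Iteration 4: join on id=1 -> Sara (id 1, manager_id=NULL, lev 4).
Iteration 5: manager_id is NULL; no match; recursion stops.
SUM(lev) = 0 + 1 + 2 + 3 + 4 = 10.

10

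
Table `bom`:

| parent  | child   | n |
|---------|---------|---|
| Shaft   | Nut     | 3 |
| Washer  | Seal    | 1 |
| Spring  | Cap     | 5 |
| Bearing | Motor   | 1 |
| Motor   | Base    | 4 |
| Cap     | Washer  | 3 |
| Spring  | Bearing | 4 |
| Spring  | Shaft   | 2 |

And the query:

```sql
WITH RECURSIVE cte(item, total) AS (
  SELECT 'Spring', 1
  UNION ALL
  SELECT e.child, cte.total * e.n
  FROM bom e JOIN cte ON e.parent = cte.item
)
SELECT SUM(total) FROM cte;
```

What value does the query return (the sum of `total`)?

68

Base: (Spring, total=1).
Iteration 1: components of {Spring} -> Bearing = 1*4 = 4, Cap = 1*5 = 5, Shaft = 1*2 = 2.
Iteration 2: components of {Bearing,Cap,Shaft} -> Motor = 4*1 = 4, Nut = 2*3 = 6, Washer = 5*3 = 15.
Iteration 3: components of {Motor,Nut,Washer} -> Base = 4*4 = 16, Seal = 15*1 = 15.
Iteration 4: no further components; recursion stops.
SUM(total) = 1 + 2 + 5 + 4 + 6 + 15 + 4 + 15 + 16 = 68.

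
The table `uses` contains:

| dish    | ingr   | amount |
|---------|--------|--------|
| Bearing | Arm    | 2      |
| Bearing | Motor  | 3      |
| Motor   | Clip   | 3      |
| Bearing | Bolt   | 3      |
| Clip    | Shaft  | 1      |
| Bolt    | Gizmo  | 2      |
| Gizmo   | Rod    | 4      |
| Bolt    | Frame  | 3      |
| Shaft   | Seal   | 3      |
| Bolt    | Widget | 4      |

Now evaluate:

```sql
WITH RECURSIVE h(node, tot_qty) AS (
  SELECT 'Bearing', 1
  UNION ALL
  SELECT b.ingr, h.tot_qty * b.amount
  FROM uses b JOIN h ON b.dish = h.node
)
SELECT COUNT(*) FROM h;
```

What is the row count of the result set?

Base: (Bearing, tot_qty=1).
Iteration 1: components of {Bearing} -> Arm = 1*2 = 2, Bolt = 1*3 = 3, Motor = 1*3 = 3.
Iteration 2: components of {Arm,Bolt,Motor} -> Clip = 3*3 = 9, Frame = 3*3 = 9, Gizmo = 3*2 = 6, Widget = 3*4 = 12.
Iteration 3: components of {Clip,Frame,Gizmo,Widget} -> Rod = 6*4 = 24, Shaft = 9*1 = 9.
Iteration 4: components of {Rod,Shaft} -> Seal = 9*3 = 27.
Iteration 5: no further components; recursion stops.
Total rows emitted: 11.

11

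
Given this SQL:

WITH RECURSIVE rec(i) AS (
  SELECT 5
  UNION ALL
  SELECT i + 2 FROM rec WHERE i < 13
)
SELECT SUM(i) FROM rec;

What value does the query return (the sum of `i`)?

45

Base: i=5.
Iteration 1: 5 < 13 holds -> i = 5 + 2 = 7.
Iteration 2: 7 < 13 holds -> i = 7 + 2 = 9.
Iteration 3: 9 < 13 holds -> i = 9 + 2 = 11.
Iteration 4: 11 < 13 holds -> i = 11 + 2 = 13.
Iteration 5: 13 < 13 fails; recursion stops.
SUM(i) = 5 + 7 + 9 + 11 + 13 = 45.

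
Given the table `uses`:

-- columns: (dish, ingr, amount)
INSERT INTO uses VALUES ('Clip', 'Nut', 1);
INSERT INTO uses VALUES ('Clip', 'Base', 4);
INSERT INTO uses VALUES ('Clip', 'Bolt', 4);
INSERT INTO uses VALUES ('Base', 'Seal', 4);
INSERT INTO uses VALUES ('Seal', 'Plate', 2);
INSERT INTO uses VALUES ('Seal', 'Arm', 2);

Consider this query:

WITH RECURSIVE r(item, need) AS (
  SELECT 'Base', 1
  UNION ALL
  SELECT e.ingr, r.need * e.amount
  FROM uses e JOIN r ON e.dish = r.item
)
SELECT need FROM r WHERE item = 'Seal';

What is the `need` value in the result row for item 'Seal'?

4

Base: (Base, need=1).
Iteration 1: components of {Base} -> Seal = 1*4 = 4.
Iteration 2: components of {Seal} -> Arm = 4*2 = 8, Plate = 4*2 = 8.
Iteration 3: no further components; recursion stops.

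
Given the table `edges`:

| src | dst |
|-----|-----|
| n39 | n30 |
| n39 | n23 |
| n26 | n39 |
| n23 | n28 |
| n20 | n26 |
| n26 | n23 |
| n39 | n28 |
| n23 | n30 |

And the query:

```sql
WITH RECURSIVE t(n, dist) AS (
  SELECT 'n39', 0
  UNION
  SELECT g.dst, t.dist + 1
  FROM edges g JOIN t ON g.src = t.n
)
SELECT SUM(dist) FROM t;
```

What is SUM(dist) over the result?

Base: (n39, dist=0).
Iteration 1: edges from {n39} -> (n23, dist=1), (n28, dist=1), (n30, dist=1).
Iteration 2: edges from {n23,n28,n30} -> (n28, dist=2), (n30, dist=2).
Iteration 3: no outgoing edges from {n28,n30}; recursion stops.
SUM(dist) = 0 + 1 + 1 + 1 + 2 + 2 = 7.

7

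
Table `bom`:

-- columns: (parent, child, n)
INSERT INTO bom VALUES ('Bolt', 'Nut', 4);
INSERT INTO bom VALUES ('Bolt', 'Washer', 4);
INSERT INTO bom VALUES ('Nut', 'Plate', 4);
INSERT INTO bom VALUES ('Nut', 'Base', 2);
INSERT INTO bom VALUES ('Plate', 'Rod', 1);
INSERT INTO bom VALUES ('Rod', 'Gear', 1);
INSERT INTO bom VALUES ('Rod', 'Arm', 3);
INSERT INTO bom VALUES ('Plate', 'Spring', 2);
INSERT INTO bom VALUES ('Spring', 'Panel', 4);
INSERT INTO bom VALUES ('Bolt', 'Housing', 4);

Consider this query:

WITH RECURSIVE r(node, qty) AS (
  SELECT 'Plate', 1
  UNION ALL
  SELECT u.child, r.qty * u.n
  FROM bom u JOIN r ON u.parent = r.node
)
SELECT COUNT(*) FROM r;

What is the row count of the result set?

6

Base: (Plate, qty=1).
Iteration 1: components of {Plate} -> Rod = 1*1 = 1, Spring = 1*2 = 2.
Iteration 2: components of {Rod,Spring} -> Arm = 1*3 = 3, Gear = 1*1 = 1, Panel = 2*4 = 8.
Iteration 3: no further components; recursion stops.
Total rows emitted: 6.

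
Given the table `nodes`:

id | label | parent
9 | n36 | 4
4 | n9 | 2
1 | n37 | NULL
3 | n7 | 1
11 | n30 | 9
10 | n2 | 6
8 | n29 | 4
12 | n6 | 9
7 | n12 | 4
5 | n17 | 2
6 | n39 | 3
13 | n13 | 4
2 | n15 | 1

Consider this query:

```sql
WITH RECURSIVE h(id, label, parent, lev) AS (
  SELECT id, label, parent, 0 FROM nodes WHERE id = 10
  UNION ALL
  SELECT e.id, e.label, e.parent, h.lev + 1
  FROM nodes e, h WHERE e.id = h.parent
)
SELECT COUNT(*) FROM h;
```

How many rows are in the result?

Base: id=10 (n2), parent=6, lev 0.
Iteration 1: join on id=6 -> n39 (id 6, parent=3, lev 1).
Iteration 2: join on id=3 -> n7 (id 3, parent=1, lev 2).
Iteration 3: join on id=1 -> n37 (id 1, parent=NULL, lev 3).
Iteration 4: parent is NULL; no match; recursion stops.
Total rows emitted: 4.

4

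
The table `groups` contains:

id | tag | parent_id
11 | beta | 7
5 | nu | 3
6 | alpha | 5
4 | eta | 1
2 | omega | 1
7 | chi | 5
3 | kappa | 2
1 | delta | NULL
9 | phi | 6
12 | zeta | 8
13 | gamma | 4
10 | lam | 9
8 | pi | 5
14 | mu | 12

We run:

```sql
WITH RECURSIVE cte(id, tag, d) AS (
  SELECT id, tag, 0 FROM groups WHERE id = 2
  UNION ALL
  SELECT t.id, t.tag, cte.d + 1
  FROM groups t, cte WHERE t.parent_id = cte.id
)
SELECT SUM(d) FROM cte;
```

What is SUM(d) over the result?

Base: id=2 (omega) at d 0.
Iteration 1: rows with parent_id in {2} -> kappa (id 3, d 1).
Iteration 2: rows with parent_id in {3} -> nu (id 5, d 2).
Iteration 3: rows with parent_id in {5} -> alpha (id 6, d 3), chi (id 7, d 3), pi (id 8, d 3).
Iteration 4: rows with parent_id in {6,7,8} -> phi (id 9, d 4), beta (id 11, d 4), zeta (id 12, d 4).
Iteration 5: rows with parent_id in {9,11,12} -> lam (id 10, d 5), mu (id 14, d 5).
Iteration 6: no rows with parent_id in {10,14}; recursion stops.
SUM(d) = 0 + 1 + 2 + 3 + 3 + 3 + 4 + 4 + 4 + 5 + 5 = 34.

34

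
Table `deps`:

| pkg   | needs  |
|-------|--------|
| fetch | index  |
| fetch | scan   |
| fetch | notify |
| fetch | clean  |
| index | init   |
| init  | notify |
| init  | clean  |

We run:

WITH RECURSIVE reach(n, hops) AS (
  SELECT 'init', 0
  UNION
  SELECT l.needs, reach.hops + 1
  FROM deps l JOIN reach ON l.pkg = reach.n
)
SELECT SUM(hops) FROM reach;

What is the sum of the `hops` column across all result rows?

Base: (init, hops=0).
Iteration 1: edges from {init} -> (clean, hops=1), (notify, hops=1).
Iteration 2: no outgoing edges from {clean,notify}; recursion stops.
SUM(hops) = 0 + 1 + 1 = 2.

2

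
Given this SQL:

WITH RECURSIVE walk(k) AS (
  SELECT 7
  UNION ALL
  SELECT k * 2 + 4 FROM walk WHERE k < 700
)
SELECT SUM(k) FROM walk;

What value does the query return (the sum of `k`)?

1369

Base: k=7.
Iteration 1: 7 < 700 holds -> k = 7 * 2 + 4 = 18.
Iteration 2: 18 < 700 holds -> k = 18 * 2 + 4 = 40.
Iteration 3: 40 < 700 holds -> k = 40 * 2 + 4 = 84.
Iteration 4: 84 < 700 holds -> k = 84 * 2 + 4 = 172.
Iteration 5: 172 < 700 holds -> k = 172 * 2 + 4 = 348.
Iteration 6: 348 < 700 holds -> k = 348 * 2 + 4 = 700.
Iteration 7: 700 < 700 fails; recursion stops.
SUM(k) = 7 + 18 + 40 + 84 + 172 + 348 + 700 = 1369.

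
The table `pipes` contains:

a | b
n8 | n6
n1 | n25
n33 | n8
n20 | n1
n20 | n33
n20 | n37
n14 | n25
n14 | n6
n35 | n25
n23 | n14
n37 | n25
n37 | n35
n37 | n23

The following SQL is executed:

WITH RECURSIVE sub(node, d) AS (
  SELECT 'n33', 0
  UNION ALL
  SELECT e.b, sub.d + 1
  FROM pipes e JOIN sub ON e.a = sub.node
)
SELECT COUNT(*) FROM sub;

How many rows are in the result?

3

Base: (n33, d=0).
Iteration 1: edges from {n33} -> (n8, d=1).
Iteration 2: edges from {n8} -> (n6, d=2).
Iteration 3: no outgoing edges from {n6}; recursion stops.
Total rows emitted: 3.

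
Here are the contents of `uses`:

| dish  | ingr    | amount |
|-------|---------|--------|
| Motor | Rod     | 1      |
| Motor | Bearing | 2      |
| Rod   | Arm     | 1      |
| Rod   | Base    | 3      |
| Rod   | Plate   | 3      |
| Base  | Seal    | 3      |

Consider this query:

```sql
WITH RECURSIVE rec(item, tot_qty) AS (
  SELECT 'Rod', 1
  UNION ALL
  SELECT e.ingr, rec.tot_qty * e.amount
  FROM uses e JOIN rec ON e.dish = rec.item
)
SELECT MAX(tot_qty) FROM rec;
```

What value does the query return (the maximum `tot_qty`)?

Base: (Rod, tot_qty=1).
Iteration 1: components of {Rod} -> Arm = 1*1 = 1, Base = 1*3 = 3, Plate = 1*3 = 3.
Iteration 2: components of {Arm,Base,Plate} -> Seal = 3*3 = 9.
Iteration 3: no further components; recursion stops.
tot_qty values: 1, 1, 3, 3, 9; the maximum is 9.

9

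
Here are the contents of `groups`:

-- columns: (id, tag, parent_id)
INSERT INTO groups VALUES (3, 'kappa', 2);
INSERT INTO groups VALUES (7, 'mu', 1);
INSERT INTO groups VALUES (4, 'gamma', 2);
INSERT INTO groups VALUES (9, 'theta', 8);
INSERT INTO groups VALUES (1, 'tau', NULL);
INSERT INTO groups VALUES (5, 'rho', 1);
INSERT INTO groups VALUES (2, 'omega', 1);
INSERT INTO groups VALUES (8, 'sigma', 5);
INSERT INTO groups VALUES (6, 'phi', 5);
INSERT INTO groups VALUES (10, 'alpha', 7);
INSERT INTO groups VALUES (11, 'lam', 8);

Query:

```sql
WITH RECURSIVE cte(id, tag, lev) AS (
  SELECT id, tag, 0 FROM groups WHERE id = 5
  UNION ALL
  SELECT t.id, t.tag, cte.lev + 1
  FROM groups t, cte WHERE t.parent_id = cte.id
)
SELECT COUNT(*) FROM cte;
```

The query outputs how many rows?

Base: id=5 (rho) at lev 0.
Iteration 1: rows with parent_id in {5} -> phi (id 6, lev 1), sigma (id 8, lev 1).
Iteration 2: rows with parent_id in {6,8} -> theta (id 9, lev 2), lam (id 11, lev 2).
Iteration 3: no rows with parent_id in {9,11}; recursion stops.
Total rows emitted: 5.

5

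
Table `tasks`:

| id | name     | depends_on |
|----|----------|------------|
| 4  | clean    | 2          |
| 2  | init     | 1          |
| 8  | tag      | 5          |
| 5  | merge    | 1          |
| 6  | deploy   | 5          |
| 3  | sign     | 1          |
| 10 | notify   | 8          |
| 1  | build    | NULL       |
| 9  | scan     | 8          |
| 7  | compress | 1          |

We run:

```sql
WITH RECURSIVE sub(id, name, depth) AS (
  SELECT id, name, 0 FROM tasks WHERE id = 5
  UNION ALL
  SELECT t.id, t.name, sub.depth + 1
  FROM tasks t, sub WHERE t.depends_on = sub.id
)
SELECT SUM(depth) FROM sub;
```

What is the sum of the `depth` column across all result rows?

Base: id=5 (merge) at depth 0.
Iteration 1: rows with depends_on in {5} -> deploy (id 6, depth 1), tag (id 8, depth 1).
Iteration 2: rows with depends_on in {6,8} -> scan (id 9, depth 2), notify (id 10, depth 2).
Iteration 3: no rows with depends_on in {9,10}; recursion stops.
SUM(depth) = 0 + 1 + 1 + 2 + 2 = 6.

6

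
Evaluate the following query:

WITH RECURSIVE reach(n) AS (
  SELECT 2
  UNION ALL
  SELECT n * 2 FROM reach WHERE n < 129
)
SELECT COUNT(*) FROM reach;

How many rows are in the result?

Base: n=2.
Iteration 1: 2 < 129 holds -> n = 2 * 2 = 4.
Iteration 2: 4 < 129 holds -> n = 4 * 2 = 8.
Iteration 3: 8 < 129 holds -> n = 8 * 2 = 16.
Iteration 4: 16 < 129 holds -> n = 16 * 2 = 32.
Iteration 5: 32 < 129 holds -> n = 32 * 2 = 64.
Iteration 6: 64 < 129 holds -> n = 64 * 2 = 128.
Iteration 7: 128 < 129 holds -> n = 128 * 2 = 256.
Iteration 8: 256 < 129 fails; recursion stops.
Total rows emitted: 8.

8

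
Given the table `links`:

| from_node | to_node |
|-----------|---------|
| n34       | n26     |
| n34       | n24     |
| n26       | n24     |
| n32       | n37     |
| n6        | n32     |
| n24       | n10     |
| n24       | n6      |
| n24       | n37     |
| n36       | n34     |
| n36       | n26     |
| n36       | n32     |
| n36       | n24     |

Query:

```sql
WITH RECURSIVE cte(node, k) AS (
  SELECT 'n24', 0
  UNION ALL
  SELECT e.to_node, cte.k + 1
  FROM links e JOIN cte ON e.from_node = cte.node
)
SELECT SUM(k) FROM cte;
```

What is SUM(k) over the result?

8

Base: (n24, k=0).
Iteration 1: edges from {n24} -> (n10, k=1), (n37, k=1), (n6, k=1).
Iteration 2: edges from {n10,n37,n6} -> (n32, k=2).
Iteration 3: edges from {n32} -> (n37, k=3).
Iteration 4: no outgoing edges from {n37}; recursion stops.
SUM(k) = 0 + 1 + 1 + 1 + 2 + 3 = 8.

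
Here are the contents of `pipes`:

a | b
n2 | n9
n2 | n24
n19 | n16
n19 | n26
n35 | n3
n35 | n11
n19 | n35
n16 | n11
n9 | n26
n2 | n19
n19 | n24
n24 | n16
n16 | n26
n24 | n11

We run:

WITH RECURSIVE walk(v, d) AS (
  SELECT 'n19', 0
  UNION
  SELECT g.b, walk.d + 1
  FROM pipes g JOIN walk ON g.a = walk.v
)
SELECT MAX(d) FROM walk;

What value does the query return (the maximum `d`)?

Base: (n19, d=0).
Iteration 1: edges from {n19} -> (n16, d=1), (n24, d=1), (n26, d=1), (n35, d=1).
Iteration 2: edges from {n16,n24,n26,n35} -> (n11, d=2), (n16, d=2), (n26, d=2), (n3, d=2). [UNION drops 2 duplicate row(s)]
Iteration 3: edges from {n11,n16,n26,n3} -> (n11, d=3), (n26, d=3).
Iteration 4: no outgoing edges from {n11,n26}; recursion stops.
d values: 0, 1, 1, 1, 1, 2, 2, 2, 2, 3, 3; the maximum is 3.

3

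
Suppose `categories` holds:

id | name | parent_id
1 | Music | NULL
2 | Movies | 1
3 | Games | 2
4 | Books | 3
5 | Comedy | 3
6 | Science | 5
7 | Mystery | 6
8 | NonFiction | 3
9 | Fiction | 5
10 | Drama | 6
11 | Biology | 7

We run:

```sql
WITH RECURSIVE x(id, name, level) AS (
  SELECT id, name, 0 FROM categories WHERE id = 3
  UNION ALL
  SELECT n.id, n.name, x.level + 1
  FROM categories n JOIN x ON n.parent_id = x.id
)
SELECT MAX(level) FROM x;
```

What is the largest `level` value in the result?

Base: id=3 (Games) at level 0.
Iteration 1: rows with parent_id in {3} -> Books (id 4, level 1), Comedy (id 5, level 1), NonFiction (id 8, level 1).
Iteration 2: rows with parent_id in {4,5,8} -> Science (id 6, level 2), Fiction (id 9, level 2).
Iteration 3: rows with parent_id in {6,9} -> Mystery (id 7, level 3), Drama (id 10, level 3).
Iteration 4: rows with parent_id in {7,10} -> Biology (id 11, level 4).
Iteration 5: no rows with parent_id in {11}; recursion stops.
level values: 0, 1, 1, 1, 2, 2, 3, 3, 4; the maximum is 4.

4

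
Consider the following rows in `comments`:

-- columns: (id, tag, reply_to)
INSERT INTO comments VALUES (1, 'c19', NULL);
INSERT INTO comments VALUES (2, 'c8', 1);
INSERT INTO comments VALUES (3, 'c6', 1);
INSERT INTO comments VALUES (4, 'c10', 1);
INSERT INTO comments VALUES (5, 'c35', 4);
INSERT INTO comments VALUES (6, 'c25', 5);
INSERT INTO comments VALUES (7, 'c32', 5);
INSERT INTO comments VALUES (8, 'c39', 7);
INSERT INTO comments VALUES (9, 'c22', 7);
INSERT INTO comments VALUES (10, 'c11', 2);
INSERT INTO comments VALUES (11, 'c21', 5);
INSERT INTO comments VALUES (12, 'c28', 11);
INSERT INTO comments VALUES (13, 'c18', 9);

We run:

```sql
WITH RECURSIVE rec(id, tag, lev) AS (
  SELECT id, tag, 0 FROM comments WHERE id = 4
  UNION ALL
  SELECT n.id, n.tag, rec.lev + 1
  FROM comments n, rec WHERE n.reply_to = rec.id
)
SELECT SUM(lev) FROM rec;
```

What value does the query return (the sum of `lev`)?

Base: id=4 (c10) at lev 0.
Iteration 1: rows with reply_to in {4} -> c35 (id 5, lev 1).
Iteration 2: rows with reply_to in {5} -> c25 (id 6, lev 2), c32 (id 7, lev 2), c21 (id 11, lev 2).
Iteration 3: rows with reply_to in {6,7,11} -> c39 (id 8, lev 3), c22 (id 9, lev 3), c28 (id 12, lev 3).
Iteration 4: rows with reply_to in {8,9,12} -> c18 (id 13, lev 4).
Iteration 5: no rows with reply_to in {13}; recursion stops.
SUM(lev) = 0 + 1 + 2 + 2 + 2 + 3 + 3 + 3 + 4 = 20.

20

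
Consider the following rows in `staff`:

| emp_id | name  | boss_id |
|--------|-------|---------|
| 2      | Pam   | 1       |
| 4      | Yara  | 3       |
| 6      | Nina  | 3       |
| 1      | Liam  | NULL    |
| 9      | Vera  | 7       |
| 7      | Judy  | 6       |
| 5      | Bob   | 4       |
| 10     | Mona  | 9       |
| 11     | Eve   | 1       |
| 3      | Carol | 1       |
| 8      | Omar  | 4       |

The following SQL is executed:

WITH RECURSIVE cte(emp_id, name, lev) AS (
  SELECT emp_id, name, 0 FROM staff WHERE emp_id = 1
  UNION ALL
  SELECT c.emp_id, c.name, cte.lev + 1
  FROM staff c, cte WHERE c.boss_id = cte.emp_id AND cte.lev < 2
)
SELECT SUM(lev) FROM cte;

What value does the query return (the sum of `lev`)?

Base: emp_id=1 (Liam) at lev 0.
Iteration 1: rows with boss_id in {1} -> Pam (id 2, lev 1), Carol (id 3, lev 1), Eve (id 11, lev 1).
Iteration 2: rows with boss_id in {2,3,11} -> Yara (id 4, lev 2), Nina (id 6, lev 2).
Iteration 3: lev < 2 fails for all current rows; recursion stops.
SUM(lev) = 0 + 1 + 1 + 1 + 2 + 2 = 7.

7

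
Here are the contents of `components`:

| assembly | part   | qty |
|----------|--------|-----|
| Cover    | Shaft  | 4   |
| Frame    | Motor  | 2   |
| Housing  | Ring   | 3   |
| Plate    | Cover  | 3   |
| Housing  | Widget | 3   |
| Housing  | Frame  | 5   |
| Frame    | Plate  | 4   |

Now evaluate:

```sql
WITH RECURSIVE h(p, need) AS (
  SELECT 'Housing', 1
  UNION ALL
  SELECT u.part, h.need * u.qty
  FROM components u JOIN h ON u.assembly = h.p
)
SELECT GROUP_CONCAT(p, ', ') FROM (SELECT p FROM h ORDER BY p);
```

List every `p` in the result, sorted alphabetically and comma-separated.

Cover, Frame, Housing, Motor, Plate, Ring, Shaft, Widget

Base: (Housing, need=1).
Iteration 1: components of {Housing} -> Frame = 1*5 = 5, Ring = 1*3 = 3, Widget = 1*3 = 3.
Iteration 2: components of {Frame,Ring,Widget} -> Motor = 5*2 = 10, Plate = 5*4 = 20.
Iteration 3: components of {Motor,Plate} -> Cover = 20*3 = 60.
Iteration 4: components of {Cover} -> Shaft = 60*4 = 240.
Iteration 5: no further components; recursion stops.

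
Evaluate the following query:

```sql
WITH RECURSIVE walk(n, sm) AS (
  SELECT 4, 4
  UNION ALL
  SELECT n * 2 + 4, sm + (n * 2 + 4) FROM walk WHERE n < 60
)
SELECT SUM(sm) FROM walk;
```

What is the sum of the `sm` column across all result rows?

Base: n=4, sm=4.
Iteration 1: 4 < 60 holds -> n = 4 * 2 + 4 = 12, sm = 4 + 12 = 16.
Iteration 2: 12 < 60 holds -> n = 12 * 2 + 4 = 28, sm = 16 + 28 = 44.
Iteration 3: 28 < 60 holds -> n = 28 * 2 + 4 = 60, sm = 44 + 60 = 104.
Iteration 4: 60 < 60 fails; recursion stops.
SUM(sm) = 4 + 16 + 44 + 104 = 168.

168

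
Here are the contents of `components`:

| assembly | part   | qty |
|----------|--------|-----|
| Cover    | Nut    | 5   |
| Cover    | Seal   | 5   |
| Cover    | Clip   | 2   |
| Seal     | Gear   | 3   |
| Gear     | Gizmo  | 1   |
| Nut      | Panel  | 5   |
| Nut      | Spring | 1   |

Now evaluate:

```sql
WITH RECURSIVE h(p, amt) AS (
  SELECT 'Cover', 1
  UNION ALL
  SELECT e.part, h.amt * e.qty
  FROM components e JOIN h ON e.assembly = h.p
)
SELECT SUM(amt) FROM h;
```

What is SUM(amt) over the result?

73

Base: (Cover, amt=1).
Iteration 1: components of {Cover} -> Clip = 1*2 = 2, Nut = 1*5 = 5, Seal = 1*5 = 5.
Iteration 2: components of {Clip,Nut,Seal} -> Gear = 5*3 = 15, Panel = 5*5 = 25, Spring = 5*1 = 5.
Iteration 3: components of {Gear,Panel,Spring} -> Gizmo = 15*1 = 15.
Iteration 4: no further components; recursion stops.
SUM(amt) = 1 + 5 + 5 + 2 + 25 + 5 + 15 + 15 = 73.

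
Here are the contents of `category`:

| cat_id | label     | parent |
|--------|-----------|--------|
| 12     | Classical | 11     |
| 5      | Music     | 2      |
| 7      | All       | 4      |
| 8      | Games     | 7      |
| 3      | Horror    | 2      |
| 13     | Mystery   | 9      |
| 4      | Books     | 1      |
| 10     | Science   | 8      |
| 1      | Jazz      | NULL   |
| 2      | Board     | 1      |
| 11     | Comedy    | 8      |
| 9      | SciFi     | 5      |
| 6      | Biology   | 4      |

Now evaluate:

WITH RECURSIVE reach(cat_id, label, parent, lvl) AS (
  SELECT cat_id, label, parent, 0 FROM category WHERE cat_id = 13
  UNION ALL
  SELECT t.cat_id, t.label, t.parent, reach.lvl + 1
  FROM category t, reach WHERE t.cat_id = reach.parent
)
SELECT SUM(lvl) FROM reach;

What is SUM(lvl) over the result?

10

Base: cat_id=13 (Mystery), parent=9, lvl 0.
Iteration 1: join on cat_id=9 -> SciFi (id 9, parent=5, lvl 1).
Iteration 2: join on cat_id=5 -> Music (id 5, parent=2, lvl 2).
Iteration 3: join on cat_id=2 -> Board (id 2, parent=1, lvl 3).
Iteration 4: join on cat_id=1 -> Jazz (id 1, parent=NULL, lvl 4).
Iteration 5: parent is NULL; no match; recursion stops.
SUM(lvl) = 0 + 1 + 2 + 3 + 4 = 10.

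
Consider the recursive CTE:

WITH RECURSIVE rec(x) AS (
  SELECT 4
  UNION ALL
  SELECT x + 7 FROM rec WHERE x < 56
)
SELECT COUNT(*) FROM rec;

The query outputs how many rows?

Base: x=4.
Iteration 1: 4 < 56 holds -> x = 4 + 7 = 11.
Iteration 2: 11 < 56 holds -> x = 11 + 7 = 18.
Iteration 3: 18 < 56 holds -> x = 18 + 7 = 25.
Iteration 4: 25 < 56 holds -> x = 25 + 7 = 32.
Iteration 5: 32 < 56 holds -> x = 32 + 7 = 39.
Iteration 6: 39 < 56 holds -> x = 39 + 7 = 46.
Iteration 7: 46 < 56 holds -> x = 46 + 7 = 53.
Iteration 8: 53 < 56 holds -> x = 53 + 7 = 60.
Iteration 9: 60 < 56 fails; recursion stops.
Total rows emitted: 9.

9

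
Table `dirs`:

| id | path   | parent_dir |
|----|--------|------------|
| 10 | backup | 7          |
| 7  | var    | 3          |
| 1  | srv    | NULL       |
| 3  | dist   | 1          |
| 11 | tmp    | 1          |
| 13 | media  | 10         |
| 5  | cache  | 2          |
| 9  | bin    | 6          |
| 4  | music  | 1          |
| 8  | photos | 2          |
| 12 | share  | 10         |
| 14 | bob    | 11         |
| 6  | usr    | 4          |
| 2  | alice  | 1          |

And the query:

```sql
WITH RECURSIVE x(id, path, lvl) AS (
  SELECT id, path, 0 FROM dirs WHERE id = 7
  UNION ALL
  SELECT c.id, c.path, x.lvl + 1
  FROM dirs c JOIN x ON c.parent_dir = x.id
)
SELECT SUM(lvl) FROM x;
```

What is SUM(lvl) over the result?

Base: id=7 (var) at lvl 0.
Iteration 1: rows with parent_dir in {7} -> backup (id 10, lvl 1).
Iteration 2: rows with parent_dir in {10} -> share (id 12, lvl 2), media (id 13, lvl 2).
Iteration 3: no rows with parent_dir in {12,13}; recursion stops.
SUM(lvl) = 0 + 1 + 2 + 2 = 5.

5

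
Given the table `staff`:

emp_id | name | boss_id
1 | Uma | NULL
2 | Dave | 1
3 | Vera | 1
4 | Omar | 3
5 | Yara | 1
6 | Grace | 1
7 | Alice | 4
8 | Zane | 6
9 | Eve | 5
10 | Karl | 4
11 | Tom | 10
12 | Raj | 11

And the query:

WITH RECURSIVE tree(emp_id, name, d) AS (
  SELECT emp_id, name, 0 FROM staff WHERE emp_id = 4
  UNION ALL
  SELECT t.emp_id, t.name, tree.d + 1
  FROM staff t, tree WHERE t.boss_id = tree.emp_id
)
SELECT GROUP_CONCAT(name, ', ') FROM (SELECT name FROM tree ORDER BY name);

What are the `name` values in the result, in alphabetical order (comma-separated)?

Base: emp_id=4 (Omar) at d 0.
Iteration 1: rows with boss_id in {4} -> Alice (id 7, d 1), Karl (id 10, d 1).
Iteration 2: rows with boss_id in {7,10} -> Tom (id 11, d 2).
Iteration 3: rows with boss_id in {11} -> Raj (id 12, d 3).
Iteration 4: no rows with boss_id in {12}; recursion stops.

Alice, Karl, Omar, Raj, Tom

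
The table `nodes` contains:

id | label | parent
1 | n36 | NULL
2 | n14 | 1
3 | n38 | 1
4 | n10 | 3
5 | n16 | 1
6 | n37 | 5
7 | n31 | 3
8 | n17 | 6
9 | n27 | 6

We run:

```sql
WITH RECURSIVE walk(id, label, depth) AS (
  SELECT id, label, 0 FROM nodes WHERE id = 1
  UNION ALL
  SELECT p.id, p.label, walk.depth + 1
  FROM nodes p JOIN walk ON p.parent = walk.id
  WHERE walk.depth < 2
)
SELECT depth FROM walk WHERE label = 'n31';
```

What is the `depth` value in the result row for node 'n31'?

2

Base: id=1 (n36) at depth 0.
Iteration 1: rows with parent in {1} -> n14 (id 2, depth 1), n38 (id 3, depth 1), n16 (id 5, depth 1).
Iteration 2: rows with parent in {2,3,5} -> n10 (id 4, depth 2), n37 (id 6, depth 2), n31 (id 7, depth 2).
Iteration 3: depth < 2 fails for all current rows; recursion stops.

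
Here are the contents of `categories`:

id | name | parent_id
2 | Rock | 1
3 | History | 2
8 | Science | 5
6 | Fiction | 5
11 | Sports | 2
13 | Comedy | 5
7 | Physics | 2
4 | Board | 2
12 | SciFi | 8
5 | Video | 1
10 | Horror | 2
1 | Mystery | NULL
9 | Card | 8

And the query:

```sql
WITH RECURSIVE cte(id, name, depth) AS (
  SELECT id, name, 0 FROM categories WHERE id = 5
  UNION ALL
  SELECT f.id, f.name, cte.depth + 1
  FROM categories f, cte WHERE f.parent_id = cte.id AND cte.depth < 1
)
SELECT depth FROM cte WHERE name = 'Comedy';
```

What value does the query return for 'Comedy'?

1

Base: id=5 (Video) at depth 0.
Iteration 1: rows with parent_id in {5} -> Fiction (id 6, depth 1), Science (id 8, depth 1), Comedy (id 13, depth 1).
Iteration 2: depth < 1 fails for all current rows; recursion stops.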